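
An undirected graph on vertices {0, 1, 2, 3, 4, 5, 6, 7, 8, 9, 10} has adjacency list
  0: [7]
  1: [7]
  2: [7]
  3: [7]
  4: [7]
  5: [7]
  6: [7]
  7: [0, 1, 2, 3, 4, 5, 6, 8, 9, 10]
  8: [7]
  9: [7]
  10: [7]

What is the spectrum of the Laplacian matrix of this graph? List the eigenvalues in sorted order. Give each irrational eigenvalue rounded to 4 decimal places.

[0, 1, 1, 1, 1, 1, 1, 1, 1, 1, 11]

Reading degrees in the order [0, 1, 2, 3, 4, 5, 6, 7, 8, 9, 10] gives [1, 1, 1, 1, 1, 1, 1, 10, 1, 1, 1]; set D = diag(1, 1, 1, 1, 1, 1, 1, 10, 1, 1, 1) and form L = D - A. Since every row of L sums to 0, the all-ones vector is in the kernel and 0 is an eigenvalue. By the matrix-tree theorem the graph has (1/11) * product of the nonzero eigenvalues = 1 spanning tree. The largest eigenvalue, 11, is at most the vertex count 11.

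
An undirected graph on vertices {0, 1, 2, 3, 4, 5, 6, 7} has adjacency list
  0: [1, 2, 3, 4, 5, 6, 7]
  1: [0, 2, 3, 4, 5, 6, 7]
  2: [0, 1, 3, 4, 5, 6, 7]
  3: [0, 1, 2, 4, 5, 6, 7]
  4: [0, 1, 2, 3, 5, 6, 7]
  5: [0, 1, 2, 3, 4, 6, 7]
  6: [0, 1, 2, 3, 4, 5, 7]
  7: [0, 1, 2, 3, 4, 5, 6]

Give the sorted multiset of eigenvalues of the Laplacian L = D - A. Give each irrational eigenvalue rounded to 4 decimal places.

Each diagonal entry of L is the vertex degree and each off-diagonal entry is -1 where an edge is present, 0 otherwise; in the order [0, 1, 2, 3, 4, 5, 6, 7] the diagonal is [7, 7, 7, 7, 7, 7, 7, 7]. Diagonalising L (or applying a numerical eigensolver to the 8x8 matrix) gives the spectrum above. The single zero eigenvalue shows the graph is connected. There is one zero in the spectrum, matching the 1 component. The eigenvalues sum to 56, which equals trace(L) = 2|E|.

[0, 8, 8, 8, 8, 8, 8, 8]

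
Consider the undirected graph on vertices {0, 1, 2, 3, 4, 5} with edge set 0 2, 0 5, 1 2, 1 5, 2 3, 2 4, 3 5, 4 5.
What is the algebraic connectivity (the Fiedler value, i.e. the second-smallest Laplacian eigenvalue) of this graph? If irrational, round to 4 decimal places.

Reading degrees in the order [0, 1, 2, 3, 4, 5] gives [2, 2, 4, 2, 2, 4]; set D = diag(2, 2, 4, 2, 2, 4) and form L = D - A. Computing the eigenvalues of L and sorting gives [0, 2, 2, 2, 4, 6]. The Fiedler value lambda_2 = 2 is strictly positive, so the graph is connected. There is one zero in the spectrum, matching the 1 component.

2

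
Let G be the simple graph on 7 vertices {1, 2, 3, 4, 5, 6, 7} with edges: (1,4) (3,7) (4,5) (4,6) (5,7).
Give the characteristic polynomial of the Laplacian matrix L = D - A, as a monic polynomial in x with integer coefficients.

Reading degrees in the order [1, 2, 3, 4, 5, 6, 7] gives [1, 0, 1, 3, 2, 1, 2]; set D = diag(1, 0, 1, 3, 2, 1, 2) and form L = D - A. L has integer entries, so p(x) = det(xI - L) has integer coefficients. Expanding the determinant yields x^7 - 10x^6 + 35x^5 - 52x^4 + 32x^3 - 6x^2. The coefficient of x^6 equals -trace(L) = -10, matching the sum of degrees. The largest eigenvalue, 4.2143, is at most the vertex count 7.

x^7 - 10x^6 + 35x^5 - 52x^4 + 32x^3 - 6x^2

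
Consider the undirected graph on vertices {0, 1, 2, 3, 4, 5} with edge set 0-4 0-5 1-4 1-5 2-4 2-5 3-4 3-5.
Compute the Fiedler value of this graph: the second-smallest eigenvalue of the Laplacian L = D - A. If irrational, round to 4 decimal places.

2

With the vertex order [0, 1, 2, 3, 4, 5], the degrees are [2, 2, 2, 2, 4, 4], giving D = diag(2, 2, 2, 2, 4, 4) and L = D - A. The smallest Laplacian eigenvalue is always 0. The next one, lambda_2 = 2, measures how hard the graph is to disconnect: larger values mean better connectivity. The largest eigenvalue, 6, is at most the vertex count 6.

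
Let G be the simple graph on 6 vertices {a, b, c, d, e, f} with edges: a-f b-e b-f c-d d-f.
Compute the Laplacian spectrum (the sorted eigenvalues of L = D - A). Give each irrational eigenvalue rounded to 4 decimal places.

[0, 0.3820, 0.6972, 2, 2.6180, 4.3028]

With the vertex order [a, b, c, d, e, f], the degrees are [1, 2, 1, 2, 1, 3], giving D = diag(1, 2, 1, 2, 1, 3) and L = D - A. Since every row of L sums to 0, the all-ones vector is in the kernel and 0 is an eigenvalue. The single zero eigenvalue shows the graph is connected. The largest eigenvalue, 4.3028, is at most the vertex count 6.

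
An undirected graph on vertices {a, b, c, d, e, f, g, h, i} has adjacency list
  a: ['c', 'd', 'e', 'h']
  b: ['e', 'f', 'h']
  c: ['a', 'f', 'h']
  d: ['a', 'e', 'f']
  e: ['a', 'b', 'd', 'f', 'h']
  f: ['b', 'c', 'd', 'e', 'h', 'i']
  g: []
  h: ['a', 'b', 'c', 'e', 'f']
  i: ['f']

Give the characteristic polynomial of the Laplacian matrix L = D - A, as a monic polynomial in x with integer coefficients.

Reading degrees in the order [a, b, c, d, e, f, g, h, i] gives [4, 3, 3, 3, 5, 6, 0, 5, 1]; set D = diag(4, 3, 3, 3, 5, 6, 0, 5, 1) and form L = D - A. L has integer entries, so p(x) = det(xI - L) has integer coefficients. Expanding the determinant yields x^9 - 30x^8 + 370x^7 - 2416x^6 + 8944x^5 - 18556x^4 + 19629x^3 - 7888x^2. The constant term is 0 because L is singular (the all-ones vector lies in its kernel). There are 2 zeros in the spectrum, matching the 2 components.

x^9 - 30x^8 + 370x^7 - 2416x^6 + 8944x^5 - 18556x^4 + 19629x^3 - 7888x^2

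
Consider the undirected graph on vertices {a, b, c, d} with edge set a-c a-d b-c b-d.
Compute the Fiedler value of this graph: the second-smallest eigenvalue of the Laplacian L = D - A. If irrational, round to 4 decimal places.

2

With the vertex order [a, b, c, d], the degrees are [2, 2, 2, 2], giving D = diag(2, 2, 2, 2) and L = D - A. The sorted Laplacian eigenvalues are [0, 2, 2, 4]; the algebraic connectivity is the second entry, 2. The eigenvalues sum to 8, which equals trace(L) = 2|E|. By the matrix-tree theorem the graph has (1/4) * product of the nonzero eigenvalues = 4 spanning trees.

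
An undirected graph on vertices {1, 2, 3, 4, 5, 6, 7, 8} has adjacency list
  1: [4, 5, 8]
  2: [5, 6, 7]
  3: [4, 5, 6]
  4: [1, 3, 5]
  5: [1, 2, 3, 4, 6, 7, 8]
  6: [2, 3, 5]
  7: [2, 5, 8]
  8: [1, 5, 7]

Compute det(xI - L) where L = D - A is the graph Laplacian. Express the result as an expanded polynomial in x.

Reading degrees in the order [1, 2, 3, 4, 5, 6, 7, 8] gives [3, 3, 3, 3, 7, 3, 3, 3]; set D = diag(3, 3, 3, 3, 7, 3, 3, 3) and form L = D - A. L has integer entries, so p(x) = det(xI - L) has integer coefficients. Expanding the determinant yields x^8 - 28x^7 + 322x^6 - 1974x^5 + 6965x^4 - 14126x^3 + 15225x^2 - 6728x. Since p(0) = det(-L) = 0, x divides p(x). There is one zero in the spectrum, matching the 1 component.

x^8 - 28x^7 + 322x^6 - 1974x^5 + 6965x^4 - 14126x^3 + 15225x^2 - 6728x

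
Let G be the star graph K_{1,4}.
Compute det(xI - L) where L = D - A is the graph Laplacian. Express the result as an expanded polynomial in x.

x^5 - 8x^4 + 18x^3 - 16x^2 + 5x

The graph has 5 vertices and degree multiset [4, 1, 1, 1, 1]; D is the diagonal matrix of degrees and L = D - A. Computing det(xI - L) by cofactor expansion (or equivalently via sum-over-permutations) gives x^5 - 8x^4 + 18x^3 - 16x^2 + 5x. The constant term is 0 because L is singular (the all-ones vector lies in its kernel). The eigenvalues sum to 8, which equals trace(L) = 2|E|.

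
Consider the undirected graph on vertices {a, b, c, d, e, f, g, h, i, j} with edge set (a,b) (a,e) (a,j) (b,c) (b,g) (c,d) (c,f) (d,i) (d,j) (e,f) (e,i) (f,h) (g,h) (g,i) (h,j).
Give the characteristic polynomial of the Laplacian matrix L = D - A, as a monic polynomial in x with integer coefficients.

x^10 - 30x^9 + 390x^8 - 2880x^7 + 13305x^6 - 39882x^5 + 77640x^4 - 94800x^3 + 66000x^2 - 20000x

With the vertex order [a, b, c, d, e, f, g, h, i, j], the degrees are [3, 3, 3, 3, 3, 3, 3, 3, 3, 3], giving D = diag(3, 3, 3, 3, 3, 3, 3, 3, 3, 3) and L = D - A. Computing det(xI - L) by cofactor expansion (or equivalently via sum-over-permutations) gives x^10 - 30x^9 + 390x^8 - 2880x^7 + 13305x^6 - 39882x^5 + 77640x^4 - 94800x^3 + 66000x^2 - 20000x. Since p(0) = det(-L) = 0, x divides p(x). There is one zero in the spectrum, matching the 1 component.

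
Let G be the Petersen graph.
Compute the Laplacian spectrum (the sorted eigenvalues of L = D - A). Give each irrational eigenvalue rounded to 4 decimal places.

The graph has 10 vertices and degree multiset [3, 3, 3, 3, 3, 3, 3, 3, 3, 3]; D is the diagonal matrix of degrees and L = D - A. L is symmetric positive semidefinite, so every eigenvalue is real and nonnegative. The single zero eigenvalue shows the graph is connected. There is one zero in the spectrum, matching the 1 component.

[0, 2, 2, 2, 2, 2, 5, 5, 5, 5]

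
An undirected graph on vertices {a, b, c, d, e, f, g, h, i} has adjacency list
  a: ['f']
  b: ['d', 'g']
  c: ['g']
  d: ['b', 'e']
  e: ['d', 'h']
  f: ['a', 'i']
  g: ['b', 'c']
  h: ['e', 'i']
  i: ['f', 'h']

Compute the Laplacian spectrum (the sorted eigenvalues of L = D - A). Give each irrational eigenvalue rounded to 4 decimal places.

With the vertex order [a, b, c, d, e, f, g, h, i], the degrees are [1, 2, 1, 2, 2, 2, 2, 2, 2], giving D = diag(1, 2, 1, 2, 2, 2, 2, 2, 2) and L = D - A. The multiplicity of 0 as a Laplacian eigenvalue equals the number of connected components. The single zero eigenvalue shows the graph is connected. There is one zero in the spectrum, matching the 1 component.

[0, 0.1206, 0.4679, 1, 1.6527, 2.3473, 3, 3.5321, 3.8794]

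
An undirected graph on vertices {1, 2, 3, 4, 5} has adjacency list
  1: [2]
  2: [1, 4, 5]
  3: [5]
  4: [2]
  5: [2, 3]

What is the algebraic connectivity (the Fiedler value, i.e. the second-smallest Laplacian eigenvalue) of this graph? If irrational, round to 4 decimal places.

With the vertex order [1, 2, 3, 4, 5], the degrees are [1, 3, 1, 1, 2], giving D = diag(1, 3, 1, 1, 2) and L = D - A. Computing the eigenvalues of L and sorting gives [0, 0.5188, 1, 2.3111, 4.1701]. The Fiedler value lambda_2 = 0.5188 is strictly positive, so the graph is connected. The largest eigenvalue, 4.1701, is at most the vertex count 5.

0.5188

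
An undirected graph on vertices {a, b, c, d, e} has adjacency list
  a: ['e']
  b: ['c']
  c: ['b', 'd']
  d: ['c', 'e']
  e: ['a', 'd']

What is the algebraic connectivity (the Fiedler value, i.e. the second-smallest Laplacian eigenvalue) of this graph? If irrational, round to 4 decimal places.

Each diagonal entry of L is the vertex degree and each off-diagonal entry is -1 where an edge is present, 0 otherwise; in the order [a, b, c, d, e] the diagonal is [1, 1, 2, 2, 2]. The sorted Laplacian eigenvalues are [0, 0.3820, 1.3820, 2.6180, 3.6180]; the algebraic connectivity is the second entry, 0.3820. By the matrix-tree theorem the graph has (1/5) * product of the nonzero eigenvalues = 1 spanning tree.

0.3820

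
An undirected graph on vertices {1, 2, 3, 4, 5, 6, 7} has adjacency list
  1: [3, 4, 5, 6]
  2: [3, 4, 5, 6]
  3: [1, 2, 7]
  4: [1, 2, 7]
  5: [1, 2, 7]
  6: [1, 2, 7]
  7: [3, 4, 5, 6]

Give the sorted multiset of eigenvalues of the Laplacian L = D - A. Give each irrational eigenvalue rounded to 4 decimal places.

[0, 3, 3, 3, 4, 4, 7]

Each diagonal entry of L is the vertex degree and each off-diagonal entry is -1 where an edge is present, 0 otherwise; in the order [1, 2, 3, 4, 5, 6, 7] the diagonal is [4, 4, 3, 3, 3, 3, 4]. The multiplicity of 0 as a Laplacian eigenvalue equals the number of connected components. The eigenvalues sum to 24, which equals trace(L) = 2|E|.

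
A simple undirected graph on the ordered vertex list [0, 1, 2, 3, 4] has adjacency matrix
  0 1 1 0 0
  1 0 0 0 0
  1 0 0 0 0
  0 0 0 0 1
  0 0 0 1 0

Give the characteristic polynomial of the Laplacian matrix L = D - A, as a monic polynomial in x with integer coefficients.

x^5 - 6x^4 + 11x^3 - 6x^2

Reading degrees in the order [0, 1, 2, 3, 4] gives [2, 1, 1, 1, 1]; set D = diag(2, 1, 1, 1, 1) and form L = D - A. Computing det(xI - L) by cofactor expansion (or equivalently via sum-over-permutations) gives x^5 - 6x^4 + 11x^3 - 6x^2. The constant term is 0 because L is singular (the all-ones vector lies in its kernel). The largest eigenvalue, 3, is at most the vertex count 5.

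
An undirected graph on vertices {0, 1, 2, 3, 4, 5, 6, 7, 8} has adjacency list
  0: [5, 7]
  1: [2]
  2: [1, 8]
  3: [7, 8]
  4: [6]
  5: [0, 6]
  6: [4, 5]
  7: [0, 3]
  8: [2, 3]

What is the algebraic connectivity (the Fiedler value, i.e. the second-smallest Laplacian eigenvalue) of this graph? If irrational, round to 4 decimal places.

With the vertex order [0, 1, 2, 3, 4, 5, 6, 7, 8], the degrees are [2, 1, 2, 2, 1, 2, 2, 2, 2], giving D = diag(2, 1, 2, 2, 1, 2, 2, 2, 2) and L = D - A. Computing the eigenvalues of L and sorting gives [0, 0.1206, 0.4679, 1, 1.6527, 2.3473, 3, 3.5321, 3.8794]. The Fiedler value lambda_2 = 0.1206 is strictly positive, so the graph is connected. The eigenvalues sum to 16, which equals trace(L) = 2|E|. The largest eigenvalue, 3.8794, is at most the vertex count 9.

0.1206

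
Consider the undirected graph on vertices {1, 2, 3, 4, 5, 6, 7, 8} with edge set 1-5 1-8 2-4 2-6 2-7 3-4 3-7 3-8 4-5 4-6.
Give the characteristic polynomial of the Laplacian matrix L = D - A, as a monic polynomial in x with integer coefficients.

With the vertex order [1, 2, 3, 4, 5, 6, 7, 8], the degrees are [2, 3, 3, 4, 2, 2, 2, 2], giving D = diag(2, 3, 3, 4, 2, 2, 2, 2) and L = D - A. Computing det(xI - L) by cofactor expansion (or equivalently via sum-over-permutations) gives x^8 - 20x^7 + 163x^6 - 698x^5 + 1684x^4 - 2268x^3 + 1560x^2 - 416x. The constant term is 0 because L is singular (the all-ones vector lies in its kernel).

x^8 - 20x^7 + 163x^6 - 698x^5 + 1684x^4 - 2268x^3 + 1560x^2 - 416x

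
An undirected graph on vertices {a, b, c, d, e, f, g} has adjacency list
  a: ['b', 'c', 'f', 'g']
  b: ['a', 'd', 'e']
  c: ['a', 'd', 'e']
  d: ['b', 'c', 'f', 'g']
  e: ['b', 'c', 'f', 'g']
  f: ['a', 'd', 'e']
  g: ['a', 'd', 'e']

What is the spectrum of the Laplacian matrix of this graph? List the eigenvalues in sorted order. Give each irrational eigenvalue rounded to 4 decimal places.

[0, 3, 3, 3, 4, 4, 7]

Each diagonal entry of L is the vertex degree and each off-diagonal entry is -1 where an edge is present, 0 otherwise; in the order [a, b, c, d, e, f, g] the diagonal is [4, 3, 3, 4, 4, 3, 3]. The multiplicity of 0 as a Laplacian eigenvalue equals the number of connected components. The single zero eigenvalue shows the graph is connected. The eigenvalues sum to 24, which equals trace(L) = 2|E|. There is one zero in the spectrum, matching the 1 component.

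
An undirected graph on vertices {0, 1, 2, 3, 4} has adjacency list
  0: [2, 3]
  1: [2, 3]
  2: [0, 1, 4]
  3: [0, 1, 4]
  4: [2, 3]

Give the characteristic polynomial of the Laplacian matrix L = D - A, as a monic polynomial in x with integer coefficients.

Each diagonal entry of L is the vertex degree and each off-diagonal entry is -1 where an edge is present, 0 otherwise; in the order [0, 1, 2, 3, 4] the diagonal is [2, 2, 3, 3, 2]. Computing det(xI - L) by cofactor expansion (or equivalently via sum-over-permutations) gives x^5 - 12x^4 + 51x^3 - 92x^2 + 60x. The constant term is 0 because L is singular (the all-ones vector lies in its kernel). The largest eigenvalue, 5, is at most the vertex count 5.

x^5 - 12x^4 + 51x^3 - 92x^2 + 60x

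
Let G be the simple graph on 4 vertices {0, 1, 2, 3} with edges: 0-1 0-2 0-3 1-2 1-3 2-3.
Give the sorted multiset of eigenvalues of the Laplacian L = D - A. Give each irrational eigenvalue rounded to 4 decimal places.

With the vertex order [0, 1, 2, 3], the degrees are [3, 3, 3, 3], giving D = diag(3, 3, 3, 3) and L = D - A. Diagonalising L (or applying a numerical eigensolver to the 4x4 matrix) gives the spectrum above. The single zero eigenvalue shows the graph is connected. By the matrix-tree theorem the graph has (1/4) * product of the nonzero eigenvalues = 16 spanning trees.

[0, 4, 4, 4]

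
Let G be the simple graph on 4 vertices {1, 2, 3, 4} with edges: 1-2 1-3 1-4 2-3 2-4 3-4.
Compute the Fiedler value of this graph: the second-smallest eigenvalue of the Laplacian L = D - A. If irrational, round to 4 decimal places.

Each diagonal entry of L is the vertex degree and each off-diagonal entry is -1 where an edge is present, 0 otherwise; in the order [1, 2, 3, 4] the diagonal is [3, 3, 3, 3]. The sorted Laplacian eigenvalues are [0, 4, 4, 4]; the algebraic connectivity is the second entry, 4. By the matrix-tree theorem the graph has (1/4) * product of the nonzero eigenvalues = 16 spanning trees.

4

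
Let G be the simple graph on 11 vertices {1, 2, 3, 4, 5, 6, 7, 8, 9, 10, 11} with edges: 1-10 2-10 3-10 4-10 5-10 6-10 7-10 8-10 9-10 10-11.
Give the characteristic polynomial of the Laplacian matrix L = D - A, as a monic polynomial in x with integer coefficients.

With the vertex order [1, 2, 3, 4, 5, 6, 7, 8, 9, 10, 11], the degrees are [1, 1, 1, 1, 1, 1, 1, 1, 1, 10, 1], giving D = diag(1, 1, 1, 1, 1, 1, 1, 1, 1, 10, 1) and L = D - A. Computing det(xI - L) by cofactor expansion (or equivalently via sum-over-permutations) gives x^11 - 20x^10 + 135x^9 - 480x^8 + 1050x^7 - 1512x^6 + 1470x^5 - 960x^4 + 405x^3 - 100x^2 + 11x. The coefficient of x^10 equals -trace(L) = -20, matching the sum of degrees. There is one zero in the spectrum, matching the 1 component.

x^11 - 20x^10 + 135x^9 - 480x^8 + 1050x^7 - 1512x^6 + 1470x^5 - 960x^4 + 405x^3 - 100x^2 + 11x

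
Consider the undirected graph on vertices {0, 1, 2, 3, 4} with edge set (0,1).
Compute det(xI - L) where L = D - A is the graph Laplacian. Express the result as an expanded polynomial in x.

x^5 - 2x^4

Each diagonal entry of L is the vertex degree and each off-diagonal entry is -1 where an edge is present, 0 otherwise; in the order [0, 1, 2, 3, 4] the diagonal is [1, 1, 0, 0, 0]. The eigenvalues of L are [0, 0, 0, 0, 2]; the characteristic polynomial is the product of (x - lambda_i), which multiplies out to x^5 - 2x^4. The constant term is 0 because L is singular (the all-ones vector lies in its kernel). The eigenvalues sum to 2, which equals trace(L) = 2|E|. The largest eigenvalue, 2, is at most the vertex count 5.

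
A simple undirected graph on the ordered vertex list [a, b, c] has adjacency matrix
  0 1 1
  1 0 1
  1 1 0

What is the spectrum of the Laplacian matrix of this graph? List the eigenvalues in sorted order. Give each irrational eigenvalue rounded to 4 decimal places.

Reading degrees in the order [a, b, c] gives [2, 2, 2]; set D = diag(2, 2, 2) and form L = D - A. L is symmetric positive semidefinite, so every eigenvalue is real and nonnegative. The single zero eigenvalue shows the graph is connected. There is one zero in the spectrum, matching the 1 component.

[0, 3, 3]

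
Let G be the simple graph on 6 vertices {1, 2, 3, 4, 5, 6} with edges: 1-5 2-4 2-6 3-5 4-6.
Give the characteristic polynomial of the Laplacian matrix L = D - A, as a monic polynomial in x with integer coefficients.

x^6 - 10x^5 + 36x^4 - 54x^3 + 27x^2

With the vertex order [1, 2, 3, 4, 5, 6], the degrees are [1, 2, 1, 2, 2, 2], giving D = diag(1, 2, 1, 2, 2, 2) and L = D - A. The eigenvalues of L are [0, 0, 1, 3, 3, 3]; the characteristic polynomial is the product of (x - lambda_i), which multiplies out to x^6 - 10x^5 + 36x^4 - 54x^3 + 27x^2. The constant term is 0 because L is singular (the all-ones vector lies in its kernel). There are 2 zeros in the spectrum, matching the 2 components.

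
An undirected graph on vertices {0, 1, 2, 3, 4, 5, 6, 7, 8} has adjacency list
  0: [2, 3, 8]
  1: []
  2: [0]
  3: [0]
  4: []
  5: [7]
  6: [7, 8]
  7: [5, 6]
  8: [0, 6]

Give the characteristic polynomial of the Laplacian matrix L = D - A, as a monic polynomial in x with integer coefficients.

x^9 - 12x^8 + 54x^7 - 114x^6 + 116x^5 - 52x^4 + 7x^3

Each diagonal entry of L is the vertex degree and each off-diagonal entry is -1 where an edge is present, 0 otherwise; in the order [0, 1, 2, 3, 4, 5, 6, 7, 8] the diagonal is [3, 0, 1, 1, 0, 1, 2, 2, 2]. L has integer entries, so p(x) = det(xI - L) has integer coefficients. Expanding the determinant yields x^9 - 12x^8 + 54x^7 - 114x^6 + 116x^5 - 52x^4 + 7x^3. The coefficient of x^8 equals -trace(L) = -12, matching the sum of degrees. The largest eigenvalue, 4.2283, is at most the vertex count 9.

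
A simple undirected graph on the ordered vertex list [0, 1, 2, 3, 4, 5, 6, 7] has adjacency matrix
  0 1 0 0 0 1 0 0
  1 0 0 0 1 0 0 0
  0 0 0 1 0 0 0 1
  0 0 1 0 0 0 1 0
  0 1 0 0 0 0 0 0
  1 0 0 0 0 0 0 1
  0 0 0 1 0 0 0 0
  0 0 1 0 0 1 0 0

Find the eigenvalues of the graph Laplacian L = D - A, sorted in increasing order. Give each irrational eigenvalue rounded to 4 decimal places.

Reading degrees in the order [0, 1, 2, 3, 4, 5, 6, 7] gives [2, 2, 2, 2, 1, 2, 1, 2]; set D = diag(2, 2, 2, 2, 1, 2, 1, 2) and form L = D - A. The multiplicity of 0 as a Laplacian eigenvalue equals the number of connected components. There is one zero in the spectrum, matching the 1 component.

[0, 0.1522, 0.5858, 1.2346, 2, 2.7654, 3.4142, 3.8478]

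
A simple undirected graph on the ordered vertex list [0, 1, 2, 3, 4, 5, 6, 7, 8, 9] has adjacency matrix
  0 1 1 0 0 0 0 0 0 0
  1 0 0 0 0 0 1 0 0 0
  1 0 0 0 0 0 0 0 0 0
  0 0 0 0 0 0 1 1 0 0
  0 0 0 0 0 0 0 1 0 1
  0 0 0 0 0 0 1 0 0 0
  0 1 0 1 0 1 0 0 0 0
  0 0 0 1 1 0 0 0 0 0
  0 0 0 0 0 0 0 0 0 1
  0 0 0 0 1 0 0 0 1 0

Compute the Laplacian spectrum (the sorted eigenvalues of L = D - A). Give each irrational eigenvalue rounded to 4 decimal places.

[0, 0.1172, 0.3820, 0.7586, 1.3820, 1.6674, 2.6180, 3.0846, 3.6180, 4.3721]

Each diagonal entry of L is the vertex degree and each off-diagonal entry is -1 where an edge is present, 0 otherwise; in the order [0, 1, 2, 3, 4, 5, 6, 7, 8, 9] the diagonal is [2, 2, 1, 2, 2, 1, 3, 2, 1, 2]. Since every row of L sums to 0, the all-ones vector is in the kernel and 0 is an eigenvalue. The largest eigenvalue, 4.3721, is at most the vertex count 10. There is one zero in the spectrum, matching the 1 component.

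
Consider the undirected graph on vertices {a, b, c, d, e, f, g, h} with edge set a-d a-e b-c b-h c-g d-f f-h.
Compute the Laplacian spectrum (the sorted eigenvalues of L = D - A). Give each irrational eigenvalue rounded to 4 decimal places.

Each diagonal entry of L is the vertex degree and each off-diagonal entry is -1 where an edge is present, 0 otherwise; in the order [a, b, c, d, e, f, g, h] the diagonal is [2, 2, 2, 2, 1, 2, 1, 2]. The multiplicity of 0 as a Laplacian eigenvalue equals the number of connected components. The eigenvalues sum to 14, which equals trace(L) = 2|E|. There is one zero in the spectrum, matching the 1 component.

[0, 0.1522, 0.5858, 1.2346, 2, 2.7654, 3.4142, 3.8478]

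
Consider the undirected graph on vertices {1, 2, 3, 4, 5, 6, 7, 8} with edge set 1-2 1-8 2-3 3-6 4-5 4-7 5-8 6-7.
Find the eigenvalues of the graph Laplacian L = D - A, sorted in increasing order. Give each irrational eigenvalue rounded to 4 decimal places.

Each diagonal entry of L is the vertex degree and each off-diagonal entry is -1 where an edge is present, 0 otherwise; in the order [1, 2, 3, 4, 5, 6, 7, 8] the diagonal is [2, 2, 2, 2, 2, 2, 2, 2]. The multiplicity of 0 as a Laplacian eigenvalue equals the number of connected components. The single zero eigenvalue shows the graph is connected. By the matrix-tree theorem the graph has (1/8) * product of the nonzero eigenvalues = 8 spanning trees.

[0, 0.5858, 0.5858, 2, 2, 3.4142, 3.4142, 4]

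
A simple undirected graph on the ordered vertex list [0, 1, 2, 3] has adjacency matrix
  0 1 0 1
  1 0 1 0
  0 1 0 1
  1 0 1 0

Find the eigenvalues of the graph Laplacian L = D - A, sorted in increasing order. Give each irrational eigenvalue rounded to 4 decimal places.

[0, 2, 2, 4]

Each diagonal entry of L is the vertex degree and each off-diagonal entry is -1 where an edge is present, 0 otherwise; in the order [0, 1, 2, 3] the diagonal is [2, 2, 2, 2]. Diagonalising L (or applying a numerical eigensolver to the 4x4 matrix) gives the spectrum above. There is one zero in the spectrum, matching the 1 component.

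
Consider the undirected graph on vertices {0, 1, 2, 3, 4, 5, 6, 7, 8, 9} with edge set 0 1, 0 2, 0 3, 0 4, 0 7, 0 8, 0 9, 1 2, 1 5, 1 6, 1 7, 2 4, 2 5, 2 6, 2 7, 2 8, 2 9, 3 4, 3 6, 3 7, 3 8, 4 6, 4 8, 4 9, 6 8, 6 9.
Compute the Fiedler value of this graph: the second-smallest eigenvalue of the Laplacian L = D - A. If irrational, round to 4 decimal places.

Each diagonal entry of L is the vertex degree and each off-diagonal entry is -1 where an edge is present, 0 otherwise; in the order [0, 1, 2, 3, 4, 5, 6, 7, 8, 9] the diagonal is [7, 5, 8, 5, 6, 2, 6, 4, 5, 4]. The sorted Laplacian eigenvalues are [0, 1.7554, 3.3406, 4.0996, 5.2324, 6, 6.7576, 7, 8.5669, 9.2476]; the algebraic connectivity is the second entry, 1.7554. The largest eigenvalue, 9.2476, is at most the vertex count 10. The eigenvalues sum to 52, which equals trace(L) = 2|E|.

1.7554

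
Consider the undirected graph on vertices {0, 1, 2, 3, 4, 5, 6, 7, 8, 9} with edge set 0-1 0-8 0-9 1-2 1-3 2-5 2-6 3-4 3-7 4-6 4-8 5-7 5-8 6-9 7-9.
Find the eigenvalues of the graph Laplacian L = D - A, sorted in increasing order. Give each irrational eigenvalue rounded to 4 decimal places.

[0, 2, 2, 2, 2, 2, 5, 5, 5, 5]

With the vertex order [0, 1, 2, 3, 4, 5, 6, 7, 8, 9], the degrees are [3, 3, 3, 3, 3, 3, 3, 3, 3, 3], giving D = diag(3, 3, 3, 3, 3, 3, 3, 3, 3, 3) and L = D - A. The multiplicity of 0 as a Laplacian eigenvalue equals the number of connected components. The eigenvalues sum to 30, which equals trace(L) = 2|E|. The largest eigenvalue, 5, is at most the vertex count 10.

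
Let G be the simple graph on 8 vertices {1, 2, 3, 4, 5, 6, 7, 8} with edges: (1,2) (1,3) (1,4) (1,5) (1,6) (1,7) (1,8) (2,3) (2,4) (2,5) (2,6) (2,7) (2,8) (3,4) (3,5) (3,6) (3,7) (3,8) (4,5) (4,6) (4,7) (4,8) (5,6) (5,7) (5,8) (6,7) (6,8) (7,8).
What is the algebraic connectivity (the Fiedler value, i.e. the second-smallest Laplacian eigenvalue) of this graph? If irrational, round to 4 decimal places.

With the vertex order [1, 2, 3, 4, 5, 6, 7, 8], the degrees are [7, 7, 7, 7, 7, 7, 7, 7], giving D = diag(7, 7, 7, 7, 7, 7, 7, 7) and L = D - A. Computing the eigenvalues of L and sorting gives [0, 8, 8, 8, 8, 8, 8, 8]. The Fiedler value lambda_2 = 8 is strictly positive, so the graph is connected. The largest eigenvalue, 8, is at most the vertex count 8. The eigenvalues sum to 56, which equals trace(L) = 2|E|.

8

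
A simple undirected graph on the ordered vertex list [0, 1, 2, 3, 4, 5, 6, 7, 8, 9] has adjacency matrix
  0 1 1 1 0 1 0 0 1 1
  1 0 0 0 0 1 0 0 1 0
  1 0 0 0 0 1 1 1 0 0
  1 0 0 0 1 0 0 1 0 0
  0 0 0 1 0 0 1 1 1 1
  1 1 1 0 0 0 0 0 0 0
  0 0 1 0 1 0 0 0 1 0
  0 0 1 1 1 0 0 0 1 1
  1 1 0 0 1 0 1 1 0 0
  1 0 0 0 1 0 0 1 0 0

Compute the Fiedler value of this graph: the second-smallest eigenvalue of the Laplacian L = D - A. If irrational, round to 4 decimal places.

Reading degrees in the order [0, 1, 2, 3, 4, 5, 6, 7, 8, 9] gives [6, 3, 4, 3, 5, 3, 3, 5, 5, 3]; set D = diag(6, 3, 4, 3, 5, 3, 3, 5, 5, 3) and form L = D - A. Computing the eigenvalues of L and sorting gives [0, 1.6511, 2.4057, 3, 3.1299, 4.5873, 5, 5.8287, 6.4806, 7.9168]. The Fiedler value lambda_2 = 1.6511 is strictly positive, so the graph is connected.

1.6511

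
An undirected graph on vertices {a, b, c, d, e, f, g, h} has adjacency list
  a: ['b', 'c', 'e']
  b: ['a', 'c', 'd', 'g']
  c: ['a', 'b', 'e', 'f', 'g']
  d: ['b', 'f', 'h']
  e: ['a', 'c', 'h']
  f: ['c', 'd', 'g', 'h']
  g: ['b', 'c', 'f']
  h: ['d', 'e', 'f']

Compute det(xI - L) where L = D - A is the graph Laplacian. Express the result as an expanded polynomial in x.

x^8 - 28x^7 + 327x^6 - 2060x^5 + 7541x^4 - 16000x^3 + 18181x^2 - 8528x

Reading degrees in the order [a, b, c, d, e, f, g, h] gives [3, 4, 5, 3, 3, 4, 3, 3]; set D = diag(3, 4, 5, 3, 3, 4, 3, 3) and form L = D - A. L has integer entries, so p(x) = det(xI - L) has integer coefficients. Expanding the determinant yields x^8 - 28x^7 + 327x^6 - 2060x^5 + 7541x^4 - 16000x^3 + 18181x^2 - 8528x. The coefficient of x^7 equals -trace(L) = -28, matching the sum of degrees.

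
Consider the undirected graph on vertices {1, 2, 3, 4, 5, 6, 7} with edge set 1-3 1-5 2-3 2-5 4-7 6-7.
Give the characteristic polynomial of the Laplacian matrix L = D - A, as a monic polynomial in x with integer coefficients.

x^7 - 12x^6 + 55x^5 - 120x^4 + 124x^3 - 48x^2

With the vertex order [1, 2, 3, 4, 5, 6, 7], the degrees are [2, 2, 2, 1, 2, 1, 2], giving D = diag(2, 2, 2, 1, 2, 1, 2) and L = D - A. The eigenvalues of L are [0, 0, 1, 2, 2, 3, 4]; the characteristic polynomial is the product of (x - lambda_i), which multiplies out to x^7 - 12x^6 + 55x^5 - 120x^4 + 124x^3 - 48x^2. The constant term is 0 because L is singular (the all-ones vector lies in its kernel). There are 2 zeros in the spectrum, matching the 2 components.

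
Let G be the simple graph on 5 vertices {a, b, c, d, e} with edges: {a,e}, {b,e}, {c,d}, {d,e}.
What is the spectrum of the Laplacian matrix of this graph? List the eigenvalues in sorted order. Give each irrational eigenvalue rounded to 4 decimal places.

With the vertex order [a, b, c, d, e], the degrees are [1, 1, 1, 2, 3], giving D = diag(1, 1, 1, 2, 3) and L = D - A. The multiplicity of 0 as a Laplacian eigenvalue equals the number of connected components.

[0, 0.5188, 1, 2.3111, 4.1701]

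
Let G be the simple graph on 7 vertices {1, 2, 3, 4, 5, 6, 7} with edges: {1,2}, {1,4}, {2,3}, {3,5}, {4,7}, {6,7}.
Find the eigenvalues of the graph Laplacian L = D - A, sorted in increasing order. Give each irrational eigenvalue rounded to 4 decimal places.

With the vertex order [1, 2, 3, 4, 5, 6, 7], the degrees are [2, 2, 2, 2, 1, 1, 2], giving D = diag(2, 2, 2, 2, 1, 1, 2) and L = D - A. The multiplicity of 0 as a Laplacian eigenvalue equals the number of connected components. The single zero eigenvalue shows the graph is connected. The largest eigenvalue, 3.8019, is at most the vertex count 7.

[0, 0.1981, 0.7530, 1.5550, 2.4450, 3.2470, 3.8019]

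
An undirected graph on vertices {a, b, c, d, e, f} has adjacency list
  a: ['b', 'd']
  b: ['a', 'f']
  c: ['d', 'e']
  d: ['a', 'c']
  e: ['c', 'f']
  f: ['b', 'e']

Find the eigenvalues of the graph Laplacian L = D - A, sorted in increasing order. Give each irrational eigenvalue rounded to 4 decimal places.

With the vertex order [a, b, c, d, e, f], the degrees are [2, 2, 2, 2, 2, 2], giving D = diag(2, 2, 2, 2, 2, 2) and L = D - A. Since every row of L sums to 0, the all-ones vector is in the kernel and 0 is an eigenvalue. The largest eigenvalue, 4, is at most the vertex count 6.

[0, 1, 1, 3, 3, 4]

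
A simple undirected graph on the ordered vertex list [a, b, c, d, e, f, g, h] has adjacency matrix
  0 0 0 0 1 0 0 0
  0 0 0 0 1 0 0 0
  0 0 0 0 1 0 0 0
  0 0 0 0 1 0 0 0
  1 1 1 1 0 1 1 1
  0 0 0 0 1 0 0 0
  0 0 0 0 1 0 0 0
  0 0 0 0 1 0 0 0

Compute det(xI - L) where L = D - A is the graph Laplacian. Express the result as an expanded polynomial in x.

x^8 - 14x^7 + 63x^6 - 140x^5 + 175x^4 - 126x^3 + 49x^2 - 8x

With the vertex order [a, b, c, d, e, f, g, h], the degrees are [1, 1, 1, 1, 7, 1, 1, 1], giving D = diag(1, 1, 1, 1, 7, 1, 1, 1) and L = D - A. Computing det(xI - L) by cofactor expansion (or equivalently via sum-over-permutations) gives x^8 - 14x^7 + 63x^6 - 140x^5 + 175x^4 - 126x^3 + 49x^2 - 8x. The constant term is 0 because L is singular (the all-ones vector lies in its kernel). The largest eigenvalue, 8, is at most the vertex count 8. By the matrix-tree theorem the graph has (1/8) * product of the nonzero eigenvalues = 1 spanning tree.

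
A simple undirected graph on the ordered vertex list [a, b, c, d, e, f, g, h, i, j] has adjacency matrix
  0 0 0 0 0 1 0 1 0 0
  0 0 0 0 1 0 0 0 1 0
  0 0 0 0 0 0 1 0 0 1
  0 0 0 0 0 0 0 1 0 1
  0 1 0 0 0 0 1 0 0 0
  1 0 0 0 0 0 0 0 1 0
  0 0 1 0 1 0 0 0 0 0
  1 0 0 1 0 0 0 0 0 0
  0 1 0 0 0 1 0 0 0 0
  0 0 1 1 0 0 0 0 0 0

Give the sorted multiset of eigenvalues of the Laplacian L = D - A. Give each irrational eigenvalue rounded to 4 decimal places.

With the vertex order [a, b, c, d, e, f, g, h, i, j], the degrees are [2, 2, 2, 2, 2, 2, 2, 2, 2, 2], giving D = diag(2, 2, 2, 2, 2, 2, 2, 2, 2, 2) and L = D - A. Diagonalising L (or applying a numerical eigensolver to the 10x10 matrix) gives the spectrum above. The single zero eigenvalue shows the graph is connected. The largest eigenvalue, 4, is at most the vertex count 10. There is one zero in the spectrum, matching the 1 component.

[0, 0.3820, 0.3820, 1.3820, 1.3820, 2.6180, 2.6180, 3.6180, 3.6180, 4]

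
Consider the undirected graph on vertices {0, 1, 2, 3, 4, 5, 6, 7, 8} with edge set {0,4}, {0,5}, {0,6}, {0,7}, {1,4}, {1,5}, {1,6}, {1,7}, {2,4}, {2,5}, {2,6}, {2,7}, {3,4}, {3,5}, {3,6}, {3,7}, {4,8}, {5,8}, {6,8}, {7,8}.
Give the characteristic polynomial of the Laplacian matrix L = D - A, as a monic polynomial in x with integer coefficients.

x^9 - 40x^8 + 690x^7 - 6720x^6 + 40485x^5 - 154704x^4 + 366560x^3 - 492800x^2 + 288000x

With the vertex order [0, 1, 2, 3, 4, 5, 6, 7, 8], the degrees are [4, 4, 4, 4, 5, 5, 5, 5, 4], giving D = diag(4, 4, 4, 4, 5, 5, 5, 5, 4) and L = D - A. The eigenvalues of L are [0, 4, 4, 4, 4, 5, 5, 5, 9]; the characteristic polynomial is the product of (x - lambda_i), which multiplies out to x^9 - 40x^8 + 690x^7 - 6720x^6 + 40485x^5 - 154704x^4 + 366560x^3 - 492800x^2 + 288000x. Since p(0) = det(-L) = 0, x divides p(x).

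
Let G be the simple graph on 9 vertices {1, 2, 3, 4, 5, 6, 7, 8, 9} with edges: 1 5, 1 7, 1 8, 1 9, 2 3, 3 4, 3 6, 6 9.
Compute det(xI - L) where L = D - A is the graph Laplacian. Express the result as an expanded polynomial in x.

Reading degrees in the order [1, 2, 3, 4, 5, 6, 7, 8, 9] gives [4, 1, 3, 1, 1, 2, 1, 1, 2]; set D = diag(4, 1, 3, 1, 1, 2, 1, 1, 2) and form L = D - A. L has integer entries, so p(x) = det(xI - L) has integer coefficients. Expanding the determinant yields x^9 - 16x^8 + 101x^7 - 326x^6 + 588x^5 - 608x^4 + 349x^3 - 98x^2 + 9x. The constant term is 0 because L is singular (the all-ones vector lies in its kernel). There is one zero in the spectrum, matching the 1 component.

x^9 - 16x^8 + 101x^7 - 326x^6 + 588x^5 - 608x^4 + 349x^3 - 98x^2 + 9x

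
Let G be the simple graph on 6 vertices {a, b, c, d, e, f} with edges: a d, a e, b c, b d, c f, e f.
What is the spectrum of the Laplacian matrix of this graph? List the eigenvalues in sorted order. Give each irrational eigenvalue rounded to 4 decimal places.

Each diagonal entry of L is the vertex degree and each off-diagonal entry is -1 where an edge is present, 0 otherwise; in the order [a, b, c, d, e, f] the diagonal is [2, 2, 2, 2, 2, 2]. Diagonalising L (or applying a numerical eigensolver to the 6x6 matrix) gives the spectrum above. The single zero eigenvalue shows the graph is connected.

[0, 1, 1, 3, 3, 4]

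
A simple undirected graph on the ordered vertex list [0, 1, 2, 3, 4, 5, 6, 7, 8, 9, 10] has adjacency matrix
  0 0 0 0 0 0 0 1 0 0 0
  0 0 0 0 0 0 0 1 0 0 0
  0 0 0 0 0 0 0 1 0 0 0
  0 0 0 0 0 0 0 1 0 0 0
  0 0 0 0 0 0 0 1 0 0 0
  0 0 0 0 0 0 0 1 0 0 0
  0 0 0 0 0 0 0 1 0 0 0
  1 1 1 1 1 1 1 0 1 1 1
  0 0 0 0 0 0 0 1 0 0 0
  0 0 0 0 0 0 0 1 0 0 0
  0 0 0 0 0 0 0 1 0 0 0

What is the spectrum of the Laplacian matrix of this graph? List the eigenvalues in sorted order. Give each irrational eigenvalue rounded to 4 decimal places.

[0, 1, 1, 1, 1, 1, 1, 1, 1, 1, 11]

Reading degrees in the order [0, 1, 2, 3, 4, 5, 6, 7, 8, 9, 10] gives [1, 1, 1, 1, 1, 1, 1, 10, 1, 1, 1]; set D = diag(1, 1, 1, 1, 1, 1, 1, 10, 1, 1, 1) and form L = D - A. The multiplicity of 0 as a Laplacian eigenvalue equals the number of connected components. By the matrix-tree theorem the graph has (1/11) * product of the nonzero eigenvalues = 1 spanning tree.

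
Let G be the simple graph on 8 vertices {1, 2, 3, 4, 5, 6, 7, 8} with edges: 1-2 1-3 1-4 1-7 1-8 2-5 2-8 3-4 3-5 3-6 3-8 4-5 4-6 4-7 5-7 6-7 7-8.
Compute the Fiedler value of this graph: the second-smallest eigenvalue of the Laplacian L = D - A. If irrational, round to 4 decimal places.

2.2006

Each diagonal entry of L is the vertex degree and each off-diagonal entry is -1 where an edge is present, 0 otherwise; in the order [1, 2, 3, 4, 5, 6, 7, 8] the diagonal is [5, 3, 5, 5, 4, 3, 5, 4]. Computing the eigenvalues of L and sorting gives [0, 2.2006, 3.6670, 4, 5, 5.1418, 6.5460, 7.4446]. The Fiedler value lambda_2 = 2.2006 is strictly positive, so the graph is connected. The eigenvalues sum to 34, which equals trace(L) = 2|E|.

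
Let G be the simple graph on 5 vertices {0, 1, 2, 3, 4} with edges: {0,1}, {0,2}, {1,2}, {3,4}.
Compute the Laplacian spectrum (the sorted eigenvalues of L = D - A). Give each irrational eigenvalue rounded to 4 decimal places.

[0, 0, 2, 3, 3]

Each diagonal entry of L is the vertex degree and each off-diagonal entry is -1 where an edge is present, 0 otherwise; in the order [0, 1, 2, 3, 4] the diagonal is [2, 2, 2, 1, 1]. The multiplicity of 0 as a Laplacian eigenvalue equals the number of connected components. The 2 zero eigenvalues correspond to the 2 connected components. The eigenvalues sum to 8, which equals trace(L) = 2|E|.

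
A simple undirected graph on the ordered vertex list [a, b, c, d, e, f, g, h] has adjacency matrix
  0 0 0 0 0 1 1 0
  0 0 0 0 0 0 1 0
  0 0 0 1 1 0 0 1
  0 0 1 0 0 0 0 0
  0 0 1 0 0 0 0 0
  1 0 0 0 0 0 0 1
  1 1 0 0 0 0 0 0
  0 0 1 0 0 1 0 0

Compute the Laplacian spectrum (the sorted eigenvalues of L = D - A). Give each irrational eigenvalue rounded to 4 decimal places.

[0, 0.1667, 0.7276, 1, 1.6353, 2.6729, 3.5643, 4.2332]

With the vertex order [a, b, c, d, e, f, g, h], the degrees are [2, 1, 3, 1, 1, 2, 2, 2], giving D = diag(2, 1, 3, 1, 1, 2, 2, 2) and L = D - A. The multiplicity of 0 as a Laplacian eigenvalue equals the number of connected components. The single zero eigenvalue shows the graph is connected.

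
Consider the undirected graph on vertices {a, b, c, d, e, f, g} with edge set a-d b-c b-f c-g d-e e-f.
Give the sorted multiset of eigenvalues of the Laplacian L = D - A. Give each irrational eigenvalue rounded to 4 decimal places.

[0, 0.1981, 0.7530, 1.5550, 2.4450, 3.2470, 3.8019]

Each diagonal entry of L is the vertex degree and each off-diagonal entry is -1 where an edge is present, 0 otherwise; in the order [a, b, c, d, e, f, g] the diagonal is [1, 2, 2, 2, 2, 2, 1]. Diagonalising L (or applying a numerical eigensolver to the 7x7 matrix) gives the spectrum above. The single zero eigenvalue shows the graph is connected. The eigenvalues sum to 12, which equals trace(L) = 2|E|.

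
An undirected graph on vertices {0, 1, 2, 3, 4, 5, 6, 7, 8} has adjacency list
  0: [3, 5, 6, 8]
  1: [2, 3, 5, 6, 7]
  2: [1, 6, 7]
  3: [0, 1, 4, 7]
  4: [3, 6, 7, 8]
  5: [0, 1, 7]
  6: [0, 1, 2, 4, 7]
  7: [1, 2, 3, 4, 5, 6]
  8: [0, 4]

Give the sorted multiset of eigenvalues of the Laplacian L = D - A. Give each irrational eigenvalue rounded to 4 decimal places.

[0, 1.5334, 2.5952, 3.1832, 4.1428, 4.6479, 5.5068, 6.9274, 7.4633]

Reading degrees in the order [0, 1, 2, 3, 4, 5, 6, 7, 8] gives [4, 5, 3, 4, 4, 3, 5, 6, 2]; set D = diag(4, 5, 3, 4, 4, 3, 5, 6, 2) and form L = D - A. Diagonalising L (or applying a numerical eigensolver to the 9x9 matrix) gives the spectrum above. By the matrix-tree theorem the graph has (1/9) * product of the nonzero eigenvalues = 7716 spanning trees.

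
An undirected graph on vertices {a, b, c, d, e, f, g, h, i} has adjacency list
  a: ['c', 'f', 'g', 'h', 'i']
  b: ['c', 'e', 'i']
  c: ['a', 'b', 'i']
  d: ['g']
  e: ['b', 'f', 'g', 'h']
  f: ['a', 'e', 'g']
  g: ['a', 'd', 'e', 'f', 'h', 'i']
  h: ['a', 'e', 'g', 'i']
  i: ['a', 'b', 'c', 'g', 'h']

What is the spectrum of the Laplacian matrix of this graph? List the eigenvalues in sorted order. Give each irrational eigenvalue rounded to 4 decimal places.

Each diagonal entry of L is the vertex degree and each off-diagonal entry is -1 where an edge is present, 0 otherwise; in the order [a, b, c, d, e, f, g, h, i] the diagonal is [5, 3, 3, 1, 4, 3, 6, 4, 5]. Diagonalising L (or applying a numerical eigensolver to the 9x9 matrix) gives the spectrum above. The single zero eigenvalue shows the graph is connected. The eigenvalues sum to 34, which equals trace(L) = 2|E|.

[0, 0.9156, 2.0320, 3.1001, 3.3565, 4.8884, 6.0785, 6.3468, 7.2821]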